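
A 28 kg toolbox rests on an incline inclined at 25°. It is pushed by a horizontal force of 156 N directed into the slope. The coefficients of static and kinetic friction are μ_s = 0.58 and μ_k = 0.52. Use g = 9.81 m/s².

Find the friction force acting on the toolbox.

f ≈ 25.3 N (down the incline)

Normal direction: N = m g cos θ + P sin θ = 314.9 N.
Parallel to the incline: P cos θ − m g sin θ = 141.4 − 116.1 = 25.3 N; the friction needed to balance this is 25.3 N acting down the slope.
Maximum static friction: μ_s N = 0.58 × 314.9 = 182.6 N.
|f_req| = 25.3 ≤ 182.6 N → the toolbox is in equilibrium; friction equals the required value.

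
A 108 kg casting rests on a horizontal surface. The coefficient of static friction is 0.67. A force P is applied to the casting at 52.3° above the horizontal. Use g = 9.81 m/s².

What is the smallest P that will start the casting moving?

P ≈ 622 N

N = m g − P sin α (the pull lifts the casting).
At impending slip, P cos α = μ_s N = μ_s (m g − P sin α).
Solving: P (cos α + μ_s sin α) = μ_s m g → P = 0.67×1060/(cos 52.3° + 0.67 sin 52.3°) = 710/1.142 = 622 N.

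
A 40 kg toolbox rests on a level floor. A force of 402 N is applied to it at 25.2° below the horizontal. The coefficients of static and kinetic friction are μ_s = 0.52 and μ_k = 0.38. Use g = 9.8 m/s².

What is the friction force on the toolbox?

The vertical component of P adds to the normal force: N = m g + P sin α = 392 + 171.2 = 563.2 N.
Horizontally, friction must balance P cos α = 363.7 N.
The static-friction limit is μ_s N = 292.8 N.
The required friction exceeds μ_s N, so the toolbox moves and f = μ_k N = 214 N.

f ≈ 214 N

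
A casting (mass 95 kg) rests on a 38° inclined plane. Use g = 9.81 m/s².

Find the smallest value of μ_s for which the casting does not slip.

μ_s,min ≈ 0.781

At the slip threshold m g sin θ = μ_s m g cos θ, so μ_s,min = tan θ.
μ_s,min = tan 38° = 0.781.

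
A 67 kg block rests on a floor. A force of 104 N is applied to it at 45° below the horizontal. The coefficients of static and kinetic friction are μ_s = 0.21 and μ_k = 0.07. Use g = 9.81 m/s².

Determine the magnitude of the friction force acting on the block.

N = m g + P sin α = 657.3 + 104×sin 45° = 730.8 N.
The horizontal driving force is P cos α = 73.54 N, so equilibrium needs friction f = 73.54 N.
The static-friction limit is μ_s N = 153.5 N.
Since 73.54 N does not exceed the limit, the block stays at rest and f = 73.5 N.

f ≈ 73.5 N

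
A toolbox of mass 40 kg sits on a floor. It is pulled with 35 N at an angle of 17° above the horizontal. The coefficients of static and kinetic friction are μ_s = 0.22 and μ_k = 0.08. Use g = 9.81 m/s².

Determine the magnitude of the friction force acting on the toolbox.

N = m g − P sin α = 392.4 − 35×sin 17° = 382.2 N.
The horizontal driving force is P cos α = 33.47 N, so equilibrium needs friction f = 33.47 N.
μ_s N = 0.22 × 382.2 = 84.08 N.
Since 33.47 N does not exceed the limit, the toolbox stays at rest and f = 33.5 N.

f ≈ 33.5 N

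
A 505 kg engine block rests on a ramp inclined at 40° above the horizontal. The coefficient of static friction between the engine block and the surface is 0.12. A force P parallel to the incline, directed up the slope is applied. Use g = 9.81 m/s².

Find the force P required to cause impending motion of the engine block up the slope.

P ≈ 3640 N

At impending motion up the slope, friction acts down-slope at its limit: f = μ_s N.
P is parallel to the surface, so N = m g cos θ = 3800 N.
Along the incline: P = m g sin θ + μ_s N = 3180 + 0.12×3800 = 3640 N.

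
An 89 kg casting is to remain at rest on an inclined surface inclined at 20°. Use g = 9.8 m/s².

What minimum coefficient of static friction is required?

At the slip threshold m g sin θ = μ_s m g cos θ, so μ_s,min = tan θ.
μ_s,min = tan 20° = 0.364.

μ_s,min ≈ 0.364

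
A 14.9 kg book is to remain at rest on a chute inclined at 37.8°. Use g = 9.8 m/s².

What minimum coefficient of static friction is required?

At the slip threshold m g sin θ = μ_s m g cos θ, so μ_s,min = tan θ.
μ_s,min = tan 37.8° = 0.776.

μ_s,min ≈ 0.776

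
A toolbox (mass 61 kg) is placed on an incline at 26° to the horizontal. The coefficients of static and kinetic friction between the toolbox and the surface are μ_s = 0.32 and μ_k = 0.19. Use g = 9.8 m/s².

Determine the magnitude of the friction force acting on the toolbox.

Normal force: N = m g cos θ = 61 × 9.8 × cos 26° = 537.3 N.
For equilibrium along the incline, friction must balance the weight component: f = m g sin θ = 262.1 N up the slope.
The static-friction ceiling is μ_s N = 0.32 × 537.3 = 171.9 N.
|262.1| exceeds 171.9 N, so the toolbox slips down-slope; friction is kinetic, f = μ_k N = 0.19×537.3 = 102 N.

f ≈ 102 N (up the incline)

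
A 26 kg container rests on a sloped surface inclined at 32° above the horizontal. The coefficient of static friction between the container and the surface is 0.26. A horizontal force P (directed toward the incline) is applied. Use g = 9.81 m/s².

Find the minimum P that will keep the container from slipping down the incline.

P_min ≈ 80.1 N

The container tends to slide down (tan θ > μ_s), so at the point of impending slip friction acts up-slope at its limit: f = μ_s N.
Perpendicular to the incline: N = m g cos θ + P sin θ.
Along the incline: P cos θ + μ_s N = m g sin θ, i.e. P cos θ + μ_s (m g cos θ + P sin θ) = m g sin θ.
Solving, P (cos θ + μ_s sin θ) = m g (sin θ − μ_s cos θ), so P = 255×0.3094/0.9858 = 80.1 N.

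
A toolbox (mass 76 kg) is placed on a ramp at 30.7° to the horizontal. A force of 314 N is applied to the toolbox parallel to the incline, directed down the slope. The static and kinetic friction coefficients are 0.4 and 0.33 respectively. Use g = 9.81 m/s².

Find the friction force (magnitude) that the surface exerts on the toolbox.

The normal reaction is N = m g cos θ = 641.1 N.
The friction needed for equilibrium is m g sin θ + P = 380.6 + 314 = 694.6 N, measured positive up-slope.
Static friction can supply at most μ_s N = 256.4 N.
|694.6| exceeds 256.4 N, so the toolbox slips down-slope; friction is kinetic, f = μ_k N = 0.33×641.1 = 212 N.

f ≈ 212 N (up the incline)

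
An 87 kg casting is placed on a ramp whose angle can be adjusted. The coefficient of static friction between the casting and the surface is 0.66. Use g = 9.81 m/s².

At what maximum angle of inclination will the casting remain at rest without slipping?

θ_max ≈ 33.4°

At the slip threshold, m g sin θ = μ_s · m g cos θ, so tan θ = μ_s.
θ_max = arctan(0.66) = 33.4°.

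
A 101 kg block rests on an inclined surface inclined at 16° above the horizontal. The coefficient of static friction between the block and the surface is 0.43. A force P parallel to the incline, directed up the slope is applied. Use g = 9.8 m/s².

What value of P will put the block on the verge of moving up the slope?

P ≈ 682 N

At impending motion up the slope, friction acts down-slope at its limit: f = μ_s N.
P is parallel to the surface, so N = m g cos θ = 951 N.
Along the incline: P = m g sin θ + μ_s N = 273 + 0.43×951 = 682 N.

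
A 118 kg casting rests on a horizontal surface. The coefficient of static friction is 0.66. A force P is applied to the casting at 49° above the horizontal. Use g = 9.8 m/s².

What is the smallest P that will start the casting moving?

P ≈ 661 N

N = m g − P sin α (the pull lifts the casting).
At impending slip, P cos α = μ_s N = μ_s (m g − P sin α).
Solving: P (cos α + μ_s sin α) = μ_s m g → P = 0.66×1160/(cos 49° + 0.66 sin 49°) = 763/1.154 = 661 N.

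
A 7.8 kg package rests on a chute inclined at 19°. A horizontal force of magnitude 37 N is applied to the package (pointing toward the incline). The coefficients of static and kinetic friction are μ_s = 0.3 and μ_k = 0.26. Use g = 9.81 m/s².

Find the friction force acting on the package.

Normal direction: N = m g cos θ + P sin θ = 84.4 N.
Along the incline, the net driving force (taking up-slope positive) is P cos θ − m g sin θ = 34.98 − 24.91 = 10.07 N, so equilibrium requires friction f = -10.07 N (down-slope).
The limit of static friction is μ_s N = 25.32 N.
|f_req| = 10.07 ≤ 25.32 N → the package is in equilibrium; friction equals the required value.

f ≈ 10.1 N (down the incline)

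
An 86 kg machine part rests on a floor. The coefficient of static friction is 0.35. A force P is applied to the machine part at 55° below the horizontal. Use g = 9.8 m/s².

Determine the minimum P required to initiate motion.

N = m g + P sin α (the push presses the machine part into the floor).
At impending slip, P cos α = μ_s N = μ_s (m g + P sin α).
Solving: P (cos α − μ_s sin α) = μ_s m g → P = 0.35×843/(cos 55° − 0.35 sin 55°) = 295/0.2869 = 1030 N.

P ≈ 1030 N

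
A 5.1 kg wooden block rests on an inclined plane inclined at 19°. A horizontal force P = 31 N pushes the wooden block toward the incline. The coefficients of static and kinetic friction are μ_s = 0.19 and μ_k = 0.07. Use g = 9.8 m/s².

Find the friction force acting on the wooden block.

Normal direction: N = m g cos θ + P sin θ = 57.35 N.
Along the incline, the net driving force (taking up-slope positive) is P cos θ − m g sin θ = 29.31 − 16.27 = 13.04 N, so equilibrium requires friction f = -13.04 N (down-slope).
Maximum static friction: μ_s N = 0.19 × 57.35 = 10.9 N.
The required 13.04 N exceeds the static limit, so the wooden block slides up-slope and f = μ_k N = 0.07×57.35 = 4.01 N.

f ≈ 4.01 N (down the incline)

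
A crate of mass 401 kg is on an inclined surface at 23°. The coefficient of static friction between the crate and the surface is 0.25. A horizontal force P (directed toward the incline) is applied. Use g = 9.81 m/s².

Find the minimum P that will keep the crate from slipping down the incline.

The crate tends to slide down (tan θ > μ_s), so at the point of impending slip friction acts up-slope at its limit: f = μ_s N.
Perpendicular to the incline: N = m g cos θ + P sin θ.
Along the incline: P cos θ + μ_s N = m g sin θ, i.e. P cos θ + μ_s (m g cos θ + P sin θ) = m g sin θ.
Solving, P (cos θ + μ_s sin θ) = m g (sin θ − μ_s cos θ), so P = 3930×0.1606/1.018 = 621 N.

P_min ≈ 621 N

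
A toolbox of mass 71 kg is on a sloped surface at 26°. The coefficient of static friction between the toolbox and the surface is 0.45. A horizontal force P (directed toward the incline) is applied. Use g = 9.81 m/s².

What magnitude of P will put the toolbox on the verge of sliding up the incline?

At impending motion up the slope, friction acts down-slope at its limit: f = μ_s N.
Perpendicular to the incline: N = m g cos θ + P sin θ.
Along the incline: P cos θ = m g sin θ + μ_s N = m g sin θ + μ_s (m g cos θ + P sin θ).
Solving, P (cos θ − μ_s sin θ) = m g (sin θ + μ_s cos θ), so P = 71×9.81×(sin 26° + 0.45 cos 26°)/(cos 26° − 0.45 sin 26°) = 697×0.8428/0.7015 = 837 N.

P ≈ 837 N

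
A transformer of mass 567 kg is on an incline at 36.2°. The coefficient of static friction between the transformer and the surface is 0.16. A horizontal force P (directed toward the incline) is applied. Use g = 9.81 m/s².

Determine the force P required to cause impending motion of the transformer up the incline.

At impending motion up the slope, friction acts down-slope at its limit: f = μ_s N.
Perpendicular to the incline: N = m g cos θ + P sin θ.
Along the incline: P cos θ = m g sin θ + μ_s N = m g sin θ + μ_s (m g cos θ + P sin θ).
Solving, P (cos θ − μ_s sin θ) = m g (sin θ + μ_s cos θ), so P = 567×9.81×(sin 36.2° + 0.16 cos 36.2°)/(cos 36.2° − 0.16 sin 36.2°) = 5560×0.7197/0.7125 = 5620 N.

P ≈ 5620 N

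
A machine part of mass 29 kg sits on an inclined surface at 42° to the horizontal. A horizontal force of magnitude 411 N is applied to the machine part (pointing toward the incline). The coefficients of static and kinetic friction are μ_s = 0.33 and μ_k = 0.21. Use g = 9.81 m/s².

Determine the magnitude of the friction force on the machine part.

f ≈ 115 N (down the incline)

The horizontal push has a component P sin θ into the surface, so N = m g cos θ + P sin θ = 211.4 + 275 = 486.4 N.
Parallel to the incline: P cos θ − m g sin θ = 305.4 − 190.4 = 115.1 N; the friction needed to balance this is 115.1 N acting down the slope.
Maximum static friction: μ_s N = 0.33 × 486.4 = 160.5 N.
|f_req| = 115.1 ≤ 160.5 N → the machine part is in equilibrium; friction equals the required value.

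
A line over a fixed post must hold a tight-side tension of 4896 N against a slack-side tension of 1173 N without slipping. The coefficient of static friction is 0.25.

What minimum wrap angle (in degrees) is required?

β_min ≈ 327°

T₂/T₁ = e^{μβ} → β = ln(T₂/T₁)/μ.
β = ln(4896/1173)/0.25 = 1.429/0.25 = 5.715 rad.
In degrees: β = 5.715 × 180/π = 327°.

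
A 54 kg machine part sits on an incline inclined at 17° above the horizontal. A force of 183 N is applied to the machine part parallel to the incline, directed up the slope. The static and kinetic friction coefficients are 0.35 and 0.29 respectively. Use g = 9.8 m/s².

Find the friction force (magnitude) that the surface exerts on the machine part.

Normal force: N = m g cos θ = 54 × 9.8 × cos 17° = 506.1 N.
For equilibrium along the incline the friction force must supply f = m g sin θ − P = 154.7 − 183 = -28.28 N (positive meaning up-slope).
The static-friction ceiling is μ_s N = 0.35 × 506.1 = 177.1 N.
Since |-28.28| ≤ 177.1 N, the machine part remains in static equilibrium and friction takes exactly the required value.

f ≈ 28.3 N (down the incline)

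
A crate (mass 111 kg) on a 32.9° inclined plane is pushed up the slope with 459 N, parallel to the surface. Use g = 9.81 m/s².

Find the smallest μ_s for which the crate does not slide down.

N = m g cos θ = 914.3 N.
Friction must make up the shortfall along the incline: f = m g sin θ − P = 591.5 − 459 = 132.5 N.
At the threshold f = μ_s N, so μ_s,min = 132.5/914.3 = 0.145.

μ_s,min ≈ 0.145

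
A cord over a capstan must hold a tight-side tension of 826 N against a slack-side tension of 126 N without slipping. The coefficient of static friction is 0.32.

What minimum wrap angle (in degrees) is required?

T₂/T₁ = e^{μβ} → β = ln(T₂/T₁)/μ.
β = ln(826/126)/0.32 = 1.88/0.32 = 5.876 rad.
In degrees: β = 5.876 × 180/π = 337°.

β_min ≈ 337°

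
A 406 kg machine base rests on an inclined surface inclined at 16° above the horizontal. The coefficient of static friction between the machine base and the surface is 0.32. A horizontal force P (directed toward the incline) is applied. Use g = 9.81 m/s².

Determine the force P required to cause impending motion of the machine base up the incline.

At impending motion up the slope, friction acts down-slope at its limit: f = μ_s N.
Perpendicular to the incline: N = m g cos θ + P sin θ.
Along the incline: P cos θ = m g sin θ + μ_s N = m g sin θ + μ_s (m g cos θ + P sin θ).
Solving, P (cos θ − μ_s sin θ) = m g (sin θ + μ_s cos θ), so P = 406×9.81×(sin 16° + 0.32 cos 16°)/(cos 16° − 0.32 sin 16°) = 3980×0.5832/0.8731 = 2660 N.

P ≈ 2660 N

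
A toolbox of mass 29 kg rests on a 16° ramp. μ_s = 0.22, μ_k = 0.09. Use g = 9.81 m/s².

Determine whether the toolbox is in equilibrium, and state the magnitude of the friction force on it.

N = m g cos θ = 273 N.
Down-slope weight component: m g sin θ = 78.4 N.
μ_s N = 60.2 N.
78.4 > 60.2 N, so it slides; kinetic friction f = μ_k N = 0.09×273 = 24.6 N.

f ≈ 24.6 N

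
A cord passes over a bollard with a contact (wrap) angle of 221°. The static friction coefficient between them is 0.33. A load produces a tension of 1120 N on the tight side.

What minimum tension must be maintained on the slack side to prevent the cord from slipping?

Capstan equation at impending slip: T_tight/T_slack = e^{μβ}.
β = 221° = 3.857 rad; e^{μβ} = e^{0.33×3.857} = 3.571.
T_slack = T_tight / e^{μβ} = 1120 / 3.571 = 314 N.

T_min ≈ 314 N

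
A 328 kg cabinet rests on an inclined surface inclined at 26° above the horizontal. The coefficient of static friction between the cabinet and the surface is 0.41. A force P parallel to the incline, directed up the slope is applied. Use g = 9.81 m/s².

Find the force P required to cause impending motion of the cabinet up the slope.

At impending motion up the slope, friction acts down-slope at its limit: f = μ_s N.
P is parallel to the surface, so N = m g cos θ = 2890 N.
Along the incline: P = m g sin θ + μ_s N = 1410 + 0.41×2890 = 2600 N.

P ≈ 2600 N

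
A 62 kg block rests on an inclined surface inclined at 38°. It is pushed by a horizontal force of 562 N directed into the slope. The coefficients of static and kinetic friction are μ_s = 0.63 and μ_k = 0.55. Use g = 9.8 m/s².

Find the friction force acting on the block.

f ≈ 68.8 N (down the incline)

Resolve perpendicular to the incline: N = m g cos θ + P sin θ = 62×9.8×cos 38° + 562×sin 38° = 824.8 N.
Along the incline, the net driving force (taking up-slope positive) is P cos θ − m g sin θ = 442.9 − 374.1 = 68.79 N, so equilibrium requires friction f = -68.79 N (down-slope).
The limit of static friction is μ_s N = 519.6 N.
Since 68.79 N is within the 519.6 N limit, the block stays put and friction is exactly 68.8 N.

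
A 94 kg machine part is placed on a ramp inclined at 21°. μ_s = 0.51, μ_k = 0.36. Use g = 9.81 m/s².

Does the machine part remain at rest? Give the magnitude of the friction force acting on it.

N = m g cos θ = 861 N.
Down-slope weight component: m g sin θ = 330 N.
μ_s N = 439 N.
330 ≤ 439 N, so it stays put; friction = 330 N.

f ≈ 330 N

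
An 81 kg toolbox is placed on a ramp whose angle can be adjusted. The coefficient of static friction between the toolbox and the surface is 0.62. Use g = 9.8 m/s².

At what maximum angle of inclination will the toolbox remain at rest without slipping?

At the slip threshold, m g sin θ = μ_s · m g cos θ, so tan θ = μ_s.
θ_max = arctan(0.62) = 31.8°.

θ_max ≈ 31.8°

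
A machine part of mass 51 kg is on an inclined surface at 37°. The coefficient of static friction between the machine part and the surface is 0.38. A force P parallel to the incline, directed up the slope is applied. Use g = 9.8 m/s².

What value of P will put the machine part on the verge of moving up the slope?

P ≈ 452 N

At impending motion up the slope, friction acts down-slope at its limit: f = μ_s N.
P is parallel to the surface, so N = m g cos θ = 399 N.
Along the incline: P = m g sin θ + μ_s N = 301 + 0.38×399 = 452 N.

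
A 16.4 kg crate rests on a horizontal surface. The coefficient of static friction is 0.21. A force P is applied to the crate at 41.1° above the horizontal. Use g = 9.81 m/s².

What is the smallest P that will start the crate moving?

P ≈ 37.9 N

N = m g − P sin α (the pull lifts the crate).
At impending slip, P cos α = μ_s N = μ_s (m g − P sin α).
Solving: P (cos α + μ_s sin α) = μ_s m g → P = 0.21×161/(cos 41.1° + 0.21 sin 41.1°) = 33.8/0.8916 = 37.9 N.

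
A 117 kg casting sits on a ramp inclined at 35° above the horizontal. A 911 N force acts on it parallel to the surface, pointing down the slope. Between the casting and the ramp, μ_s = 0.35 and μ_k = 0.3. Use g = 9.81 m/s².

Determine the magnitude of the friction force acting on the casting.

f ≈ 282 N (up the incline)

Perpendicular to the surface, N = m g cos θ = 117·9.81·cos 35° = 940.2 N.
Parallel to the incline, ΣF = 0 gives f = m g sin θ + P = 658.3 + 911 = 1569 N (up-slope positive).
The static-friction ceiling is μ_s N = 0.35 × 940.2 = 329.1 N.
|1569| exceeds 329.1 N, so the casting slips down-slope; friction is kinetic, f = μ_k N = 0.3×940.2 = 282 N.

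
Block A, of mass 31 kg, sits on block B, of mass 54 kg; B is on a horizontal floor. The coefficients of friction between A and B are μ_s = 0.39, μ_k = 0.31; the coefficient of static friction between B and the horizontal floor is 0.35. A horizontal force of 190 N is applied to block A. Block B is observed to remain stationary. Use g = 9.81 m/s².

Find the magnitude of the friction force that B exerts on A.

f ≈ 94.3 N

Between the blocks, N₁ = m_A g = 304.1 N.
Maximum static friction on A from B: μ_s N₁ = 0.39×304.1 = 118.6 N.
Since P = 190 N > 118.6 N, A slides on B; the A–B friction is kinetic: f₁ = μ_k N₁ = 0.31×304.1 = 94.3 N.
B experiences an equal 94.3 N forward from A (third law). B is in equilibrium, so the floor supplies f₂ = 94.3 N of static friction (limit μ_s(m_A+m_B)g = 291.8 N, not exceeded).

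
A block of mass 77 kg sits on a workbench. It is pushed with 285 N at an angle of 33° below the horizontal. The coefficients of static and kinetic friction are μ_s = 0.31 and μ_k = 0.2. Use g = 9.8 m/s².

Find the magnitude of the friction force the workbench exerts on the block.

Vertical equilibrium gives N = m g + P sin α = 909.8 N.
For equilibrium, f = P cos α = 285×cos 33° = 239 N.
The static-friction limit is μ_s N = 282 N.
Since 239 N does not exceed the limit, the block stays at rest and f = 239 N.

f ≈ 239 N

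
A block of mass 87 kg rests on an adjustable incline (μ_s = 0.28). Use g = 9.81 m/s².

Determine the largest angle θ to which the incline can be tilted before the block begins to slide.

At the slip threshold, m g sin θ = μ_s · m g cos θ, so tan θ = μ_s.
θ_max = arctan(0.28) = 15.6°.

θ_max ≈ 15.6°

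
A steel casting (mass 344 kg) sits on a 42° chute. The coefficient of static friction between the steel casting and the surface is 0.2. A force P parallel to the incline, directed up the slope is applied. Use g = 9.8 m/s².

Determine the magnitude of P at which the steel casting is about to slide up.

P ≈ 2760 N

At impending motion up the slope, friction acts down-slope at its limit: f = μ_s N.
P is parallel to the surface, so N = m g cos θ = 2510 N.
Along the incline: P = m g sin θ + μ_s N = 2260 + 0.2×2510 = 2760 N.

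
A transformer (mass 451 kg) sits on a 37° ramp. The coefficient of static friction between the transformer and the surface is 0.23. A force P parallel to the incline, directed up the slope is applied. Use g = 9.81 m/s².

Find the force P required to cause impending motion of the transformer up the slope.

P ≈ 3480 N

At impending motion up the slope, friction acts down-slope at its limit: f = μ_s N.
P is parallel to the surface, so N = m g cos θ = 3530 N.
Along the incline: P = m g sin θ + μ_s N = 2660 + 0.23×3530 = 3480 N.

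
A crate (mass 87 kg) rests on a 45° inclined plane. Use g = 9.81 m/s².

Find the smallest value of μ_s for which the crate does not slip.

At the slip threshold m g sin θ = μ_s m g cos θ, so μ_s,min = tan θ.
μ_s,min = tan 45° = 1.

μ_s,min ≈ 1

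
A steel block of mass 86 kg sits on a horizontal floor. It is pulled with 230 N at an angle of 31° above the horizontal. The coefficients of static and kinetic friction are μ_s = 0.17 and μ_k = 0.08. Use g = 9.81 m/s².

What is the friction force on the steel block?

f ≈ 58 N

N = m g − P sin α = 843.7 − 230×sin 31° = 725.2 N.
The horizontal driving force is P cos α = 197.1 N, so equilibrium needs friction f = 197.1 N.
The static-friction limit is μ_s N = 123.3 N.
The required friction exceeds μ_s N, so the steel block moves and f = μ_k N = 58 N.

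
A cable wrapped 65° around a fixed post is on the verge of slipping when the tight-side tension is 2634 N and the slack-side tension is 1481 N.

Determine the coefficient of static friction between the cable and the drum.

T₂/T₁ = e^{μβ} → μ = ln(T₂/T₁)/β.
β = 65° = 1.134 rad.
μ = ln(2634/1481)/1.134 = ln(1.779)/1.134 = 0.508.

μ ≈ 0.508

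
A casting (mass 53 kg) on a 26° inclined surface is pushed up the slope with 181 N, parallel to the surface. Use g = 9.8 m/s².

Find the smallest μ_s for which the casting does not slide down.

μ_s,min ≈ 0.1

N = m g cos θ = 466.8 N.
Friction must make up the shortfall along the incline: f = m g sin θ − P = 227.7 − 181 = 46.69 N.
At the threshold f = μ_s N, so μ_s,min = 46.69/466.8 = 0.1.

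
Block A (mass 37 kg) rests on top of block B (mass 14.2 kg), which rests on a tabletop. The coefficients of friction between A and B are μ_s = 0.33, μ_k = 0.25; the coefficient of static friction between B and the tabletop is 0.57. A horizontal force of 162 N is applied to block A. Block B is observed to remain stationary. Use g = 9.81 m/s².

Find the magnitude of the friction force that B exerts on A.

f ≈ 90.7 N

Between the blocks, N₁ = m_A g = 363 N.
So the A–B interface can sustain at most μ_s N₁ = 119.8 N of static friction.
Since P = 162 N > 119.8 N, A slides on B; the A–B friction is kinetic: f₁ = μ_k N₁ = 0.25×363 = 90.7 N.
B experiences an equal 90.7 N forward from A (third law). B is in equilibrium, so the floor supplies f₂ = 90.7 N of static friction (limit μ_s(m_A+m_B)g = 286.3 N, not exceeded).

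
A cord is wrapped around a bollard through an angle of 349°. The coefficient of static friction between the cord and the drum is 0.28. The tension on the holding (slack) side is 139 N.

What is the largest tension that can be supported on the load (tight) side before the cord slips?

At impending slip the capstan equation gives T₂/T₁ = e^{μβ} with β in radians.
β = 349° × π/180 = 6.091 rad.
e^{μβ} = e^{0.28×6.091} = 5.504.
T₂ = T₁ · e^{μβ} = 139 × 5.504 = 765 N.

T_max ≈ 765 N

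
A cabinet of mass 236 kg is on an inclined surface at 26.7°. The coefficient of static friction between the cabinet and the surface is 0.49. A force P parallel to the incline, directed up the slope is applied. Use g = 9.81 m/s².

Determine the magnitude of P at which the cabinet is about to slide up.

At impending motion up the slope, friction acts down-slope at its limit: f = μ_s N.
P is parallel to the surface, so N = m g cos θ = 2070 N.
Along the incline: P = m g sin θ + μ_s N = 1040 + 0.49×2070 = 2050 N.

P ≈ 2050 N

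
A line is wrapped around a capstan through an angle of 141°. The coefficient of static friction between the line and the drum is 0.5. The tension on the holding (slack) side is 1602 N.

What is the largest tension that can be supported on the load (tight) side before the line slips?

T_max ≈ 5480 N

At impending slip the capstan equation gives T₂/T₁ = e^{μβ} with β in radians.
β = 141° × π/180 = 2.461 rad.
e^{μβ} = e^{0.5×2.461} = 3.423.
T₂ = T₁ · e^{μβ} = 1602 × 3.423 = 5480 N.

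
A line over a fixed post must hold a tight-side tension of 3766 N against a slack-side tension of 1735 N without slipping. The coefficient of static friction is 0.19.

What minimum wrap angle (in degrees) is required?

T₂/T₁ = e^{μβ} → β = ln(T₂/T₁)/μ.
β = ln(3766/1735)/0.19 = 0.775/0.19 = 4.079 rad.
In degrees: β = 4.079 × 180/π = 234°.

β_min ≈ 234°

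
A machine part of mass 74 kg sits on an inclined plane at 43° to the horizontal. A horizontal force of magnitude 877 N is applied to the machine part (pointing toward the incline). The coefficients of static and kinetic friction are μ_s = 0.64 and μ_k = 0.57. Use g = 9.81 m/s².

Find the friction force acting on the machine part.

The horizontal push has a component P sin θ into the surface, so N = m g cos θ + P sin θ = 530.9 + 598.1 = 1129 N.
Parallel to the incline: P cos θ − m g sin θ = 641.4 − 495.1 = 146.3 N; the friction needed to balance this is 146.3 N acting down the slope.
The limit of static friction is μ_s N = 722.6 N.
Since 146.3 N is within the 722.6 N limit, the machine part stays put and friction is exactly 146 N.

f ≈ 146 N (down the incline)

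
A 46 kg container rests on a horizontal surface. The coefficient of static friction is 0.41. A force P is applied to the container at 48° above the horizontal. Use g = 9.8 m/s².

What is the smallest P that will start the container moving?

N = m g − P sin α (the pull lifts the container).
At impending slip, P cos α = μ_s N = μ_s (m g − P sin α).
Solving: P (cos α + μ_s sin α) = μ_s m g → P = 0.41×451/(cos 48° + 0.41 sin 48°) = 185/0.9738 = 190 N.

P ≈ 190 N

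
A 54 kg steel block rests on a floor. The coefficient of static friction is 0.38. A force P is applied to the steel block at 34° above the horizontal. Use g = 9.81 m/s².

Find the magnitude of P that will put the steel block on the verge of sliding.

P ≈ 193 N

N = m g − P sin α (the pull lifts the steel block).
At impending slip, P cos α = μ_s N = μ_s (m g − P sin α).
Solving: P (cos α + μ_s sin α) = μ_s m g → P = 0.38×530/(cos 34° + 0.38 sin 34°) = 201/1.042 = 193 N.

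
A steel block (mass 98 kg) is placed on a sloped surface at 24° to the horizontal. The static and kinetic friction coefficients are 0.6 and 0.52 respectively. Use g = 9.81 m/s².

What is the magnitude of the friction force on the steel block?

f ≈ 391 N (up the incline)

Perpendicular to the surface, N = m g cos θ = 98·9.81·cos 24° = 878.3 N.
For equilibrium along the incline, friction must balance the weight component: f = m g sin θ = 391 N up the slope.
Static friction can supply at most μ_s N = 527 N.
Since |391| ≤ 527 N, no slip — friction simply equals what equilibrium demands.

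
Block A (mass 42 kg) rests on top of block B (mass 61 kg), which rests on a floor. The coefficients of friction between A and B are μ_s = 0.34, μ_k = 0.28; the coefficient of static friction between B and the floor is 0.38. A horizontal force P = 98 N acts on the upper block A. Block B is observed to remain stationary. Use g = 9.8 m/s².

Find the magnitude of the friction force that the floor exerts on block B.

Normal force at the A–B interface: N₁ = m_A g = 411.6 N.
So the A–B interface can sustain at most μ_s N₁ = 139.9 N of static friction.
Since P = 98 N ≤ 139.9 N, A does not slip on B; friction on A equals P = 98 N.
B experiences an equal 98 N forward from A (third law). B is in equilibrium, so the floor supplies f₂ = 98 N of static friction (limit μ_s(m_A+m_B)g = 383.6 N, not exceeded).

f ≈ 98 N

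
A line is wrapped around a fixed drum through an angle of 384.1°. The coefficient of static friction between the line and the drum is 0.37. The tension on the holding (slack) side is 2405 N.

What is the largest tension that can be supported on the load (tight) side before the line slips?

T_max ≈ 28700 N

At impending slip the capstan equation gives T₂/T₁ = e^{μβ} with β in radians.
β = 384.1° × π/180 = 6.704 rad.
e^{μβ} = e^{0.37×6.704} = 11.95.
T₂ = T₁ · e^{μβ} = 2405 × 11.95 = 28700 N.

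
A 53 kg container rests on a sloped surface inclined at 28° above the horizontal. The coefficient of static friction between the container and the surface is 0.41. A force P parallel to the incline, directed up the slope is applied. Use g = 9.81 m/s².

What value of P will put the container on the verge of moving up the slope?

P ≈ 432 N

At impending motion up the slope, friction acts down-slope at its limit: f = μ_s N.
P is parallel to the surface, so N = m g cos θ = 459 N.
Along the incline: P = m g sin θ + μ_s N = 244 + 0.41×459 = 432 N.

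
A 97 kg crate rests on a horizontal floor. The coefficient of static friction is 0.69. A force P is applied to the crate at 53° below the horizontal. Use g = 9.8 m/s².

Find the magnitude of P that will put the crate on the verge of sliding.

N = m g + P sin α (the push presses the crate into the horizontal floor).
At impending slip, P cos α = μ_s N = μ_s (m g + P sin α).
Solving: P (cos α − μ_s sin α) = μ_s m g → P = 0.69×951/(cos 53° − 0.69 sin 53°) = 656/0.05076 = 12900 N.

P ≈ 12900 N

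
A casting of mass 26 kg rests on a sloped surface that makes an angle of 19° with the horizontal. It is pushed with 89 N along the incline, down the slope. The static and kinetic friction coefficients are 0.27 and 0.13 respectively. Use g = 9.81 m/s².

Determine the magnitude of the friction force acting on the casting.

f ≈ 31.4 N (up the incline)

The normal reaction is N = m g cos θ = 241.2 N.
For equilibrium along the incline the friction force must supply f = m g sin θ + P = 83.04 + 89 = 172 N (positive meaning up-slope).
Static friction can supply at most μ_s N = 65.11 N.
Since |172| > 65.11 N, static friction cannot hold it; the casting slides down the incline and kinetic friction applies: f = μ_k N = 0.13 × 241.2 = 31.4 N.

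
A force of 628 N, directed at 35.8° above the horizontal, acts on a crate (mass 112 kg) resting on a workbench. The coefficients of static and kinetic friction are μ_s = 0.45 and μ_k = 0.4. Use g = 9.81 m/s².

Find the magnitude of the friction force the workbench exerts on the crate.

N = m g − P sin α = 1099 − 628×sin 35.8° = 731.4 N.
The horizontal driving force is P cos α = 509.3 N, so equilibrium needs friction f = 509.3 N.
The static-friction limit is μ_s N = 329.1 N.
509.3 > 329.1 N → the crate slides; f = μ_k N = 0.4×731.4 = 293 N.

f ≈ 293 N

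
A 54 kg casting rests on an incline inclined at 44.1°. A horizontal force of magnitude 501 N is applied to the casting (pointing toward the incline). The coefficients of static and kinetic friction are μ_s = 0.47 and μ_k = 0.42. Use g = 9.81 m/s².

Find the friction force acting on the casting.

f ≈ 8.87 N (up the incline)

Resolve perpendicular to the incline: N = m g cos θ + P sin θ = 54×9.81×cos 44.1° + 501×sin 44.1° = 729.1 N.
Along the incline, the net driving force (taking up-slope positive) is P cos θ − m g sin θ = 359.8 − 368.7 = -8.872 N, so equilibrium requires friction f = 8.872 N (up-slope).
The limit of static friction is μ_s N = 342.7 N.
Since 8.872 N is within the 342.7 N limit, the casting stays put and friction is exactly 8.87 N.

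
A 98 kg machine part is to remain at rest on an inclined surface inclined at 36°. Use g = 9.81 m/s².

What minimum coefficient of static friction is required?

At the slip threshold m g sin θ = μ_s m g cos θ, so μ_s,min = tan θ.
μ_s,min = tan 36° = 0.727.

μ_s,min ≈ 0.727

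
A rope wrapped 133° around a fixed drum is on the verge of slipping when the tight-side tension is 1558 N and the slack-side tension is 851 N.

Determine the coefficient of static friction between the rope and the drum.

T₂/T₁ = e^{μβ} → μ = ln(T₂/T₁)/β.
β = 133° = 2.321 rad.
μ = ln(1558/851)/2.321 = ln(1.831)/2.321 = 0.261.

μ ≈ 0.261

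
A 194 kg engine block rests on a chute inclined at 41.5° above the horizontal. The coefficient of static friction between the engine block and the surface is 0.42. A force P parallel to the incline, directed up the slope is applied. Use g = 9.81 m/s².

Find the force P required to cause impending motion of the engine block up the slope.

At impending motion up the slope, friction acts down-slope at its limit: f = μ_s N.
P is parallel to the surface, so N = m g cos θ = 1430 N.
Along the incline: P = m g sin θ + μ_s N = 1260 + 0.42×1430 = 1860 N.

P ≈ 1860 N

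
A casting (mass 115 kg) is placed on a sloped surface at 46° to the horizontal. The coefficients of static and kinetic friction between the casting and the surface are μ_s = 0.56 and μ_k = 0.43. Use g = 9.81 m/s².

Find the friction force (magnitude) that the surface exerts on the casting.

f ≈ 337 N (up the incline)

The normal reaction is N = m g cos θ = 783.7 N.
Along the slope the weight component is m g sin θ = 811.5 N; friction must supply exactly this, acting up-slope.
The static-friction ceiling is μ_s N = 0.56 × 783.7 = 438.9 N.
Since |811.5| > 438.9 N, static friction cannot hold it; the casting slides down the incline and kinetic friction applies: f = μ_k N = 0.43 × 783.7 = 337 N.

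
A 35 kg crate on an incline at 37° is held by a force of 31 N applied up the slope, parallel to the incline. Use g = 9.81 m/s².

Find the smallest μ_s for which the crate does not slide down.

μ_s,min ≈ 0.641

N = m g cos θ = 274.2 N.
Friction must make up the shortfall along the incline: f = m g sin θ − P = 206.6 − 31 = 175.6 N.
At the threshold f = μ_s N, so μ_s,min = 175.6/274.2 = 0.641.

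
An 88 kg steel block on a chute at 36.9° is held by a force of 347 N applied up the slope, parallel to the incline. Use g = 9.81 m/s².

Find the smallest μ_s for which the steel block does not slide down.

μ_s,min ≈ 0.248

N = m g cos θ = 690.4 N.
Friction must make up the shortfall along the incline: f = m g sin θ − P = 518.3 − 347 = 171.3 N.
At the threshold f = μ_s N, so μ_s,min = 171.3/690.4 = 0.248.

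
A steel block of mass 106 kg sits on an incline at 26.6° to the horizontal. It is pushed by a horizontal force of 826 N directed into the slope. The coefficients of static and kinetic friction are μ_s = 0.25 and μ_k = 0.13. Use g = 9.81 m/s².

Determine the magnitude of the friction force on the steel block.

The horizontal push has a component P sin θ into the surface, so N = m g cos θ + P sin θ = 929.8 + 369.8 = 1300 N.
Along the incline, the net driving force (taking up-slope positive) is P cos θ − m g sin θ = 738.6 − 465.6 = 273 N, so equilibrium requires friction f = -273 N (down-slope).
The limit of static friction is μ_s N = 324.9 N.
Since 273 N is within the 324.9 N limit, the steel block stays put and friction is exactly 273 N.

f ≈ 273 N (down the incline)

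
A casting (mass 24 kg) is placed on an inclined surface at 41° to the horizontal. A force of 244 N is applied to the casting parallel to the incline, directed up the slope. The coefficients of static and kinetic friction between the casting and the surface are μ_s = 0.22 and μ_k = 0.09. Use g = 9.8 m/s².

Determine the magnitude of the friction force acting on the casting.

f ≈ 16 N (down the incline)

The normal reaction is N = m g cos θ = 177.5 N.
The friction needed for equilibrium is m g sin θ − P = 154.3 − 244 = -89.69 N, measured positive up-slope.
The static-friction ceiling is μ_s N = 0.22 × 177.5 = 39.05 N.
Since |-89.69| > 39.05 N, static friction cannot hold it; the casting slides up the incline and kinetic friction applies: f = μ_k N = 0.09 × 177.5 = 16 N.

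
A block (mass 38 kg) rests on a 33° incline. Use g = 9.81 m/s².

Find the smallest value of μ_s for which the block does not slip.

μ_s,min ≈ 0.649

At the slip threshold m g sin θ = μ_s m g cos θ, so μ_s,min = tan θ.
μ_s,min = tan 33° = 0.649.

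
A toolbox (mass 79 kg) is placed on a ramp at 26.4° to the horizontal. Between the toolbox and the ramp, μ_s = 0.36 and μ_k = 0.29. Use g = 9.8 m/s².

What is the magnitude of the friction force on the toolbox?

Normal force: N = m g cos θ = 79 × 9.8 × cos 26.4° = 693.5 N.
For equilibrium along the incline, friction must balance the weight component: f = m g sin θ = 344.2 N up the slope.
The static-friction ceiling is μ_s N = 0.36 × 693.5 = 249.6 N.
|344.2| exceeds 249.6 N, so the toolbox slips down-slope; friction is kinetic, f = μ_k N = 0.29×693.5 = 201 N.

f ≈ 201 N (up the incline)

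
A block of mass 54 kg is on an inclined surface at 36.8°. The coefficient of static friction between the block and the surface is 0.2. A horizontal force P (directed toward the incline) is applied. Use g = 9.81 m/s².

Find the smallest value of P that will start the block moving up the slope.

P ≈ 591 N

At impending motion up the slope, friction acts down-slope at its limit: f = μ_s N.
Perpendicular to the incline: N = m g cos θ + P sin θ.
Along the incline: P cos θ = m g sin θ + μ_s N = m g sin θ + μ_s (m g cos θ + P sin θ).
Solving, P (cos θ − μ_s sin θ) = m g (sin θ + μ_s cos θ), so P = 54×9.81×(sin 36.8° + 0.2 cos 36.8°)/(cos 36.8° − 0.2 sin 36.8°) = 530×0.7592/0.6809 = 591 N.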